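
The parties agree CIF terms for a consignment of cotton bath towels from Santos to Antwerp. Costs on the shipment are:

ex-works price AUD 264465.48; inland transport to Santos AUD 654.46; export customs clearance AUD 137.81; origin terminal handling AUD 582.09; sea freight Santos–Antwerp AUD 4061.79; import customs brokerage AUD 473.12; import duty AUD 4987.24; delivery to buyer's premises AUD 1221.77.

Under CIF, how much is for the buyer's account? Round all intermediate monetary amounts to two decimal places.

Buyer's account: AUD 6682.13

CIF: the seller pays costs through ocean freight and marine insurance to the destination port.
Seller's account: goods 264465.48 + inland to port 654.46 + export clearance 137.81 + origin terminal 582.09 + freight 4061.79 = 269901.63
Buyer's account: brokerage 473.12 + duty 4987.24 + delivery 1221.77 = 6682.13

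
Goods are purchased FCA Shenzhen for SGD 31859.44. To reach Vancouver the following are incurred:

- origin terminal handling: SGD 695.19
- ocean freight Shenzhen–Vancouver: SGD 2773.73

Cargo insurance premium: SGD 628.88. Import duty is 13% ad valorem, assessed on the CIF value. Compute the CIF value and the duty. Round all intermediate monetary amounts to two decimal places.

CIF value: SGD 35957.24; import duty: SGD 4674.44

CIF = FCA price + pre-shipment costs + freight + insurance
CIF = 31859.44 + 695.19 + 2773.73 + 628.88 = 35957.24
Import duty = 35957.24 × 13% = 4674.44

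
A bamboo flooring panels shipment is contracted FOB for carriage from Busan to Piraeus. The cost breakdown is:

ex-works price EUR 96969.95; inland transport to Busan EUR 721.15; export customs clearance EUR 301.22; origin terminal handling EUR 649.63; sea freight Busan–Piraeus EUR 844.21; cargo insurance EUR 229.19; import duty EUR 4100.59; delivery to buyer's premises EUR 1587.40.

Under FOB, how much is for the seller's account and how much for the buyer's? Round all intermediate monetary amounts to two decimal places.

Seller: EUR 98641.95; buyer: EUR 6761.39

FOB: the seller bears costs until goods are on board at the origin port; the buyer bears freight, insurance and all costs thereafter.
Seller's account: goods 96969.95 + inland to port 721.15 + export clearance 301.22 + origin terminal 649.63 = 98641.95
Buyer's account: freight 844.21 + insurance 229.19 + duty 4100.59 + delivery 1587.40 = 6761.39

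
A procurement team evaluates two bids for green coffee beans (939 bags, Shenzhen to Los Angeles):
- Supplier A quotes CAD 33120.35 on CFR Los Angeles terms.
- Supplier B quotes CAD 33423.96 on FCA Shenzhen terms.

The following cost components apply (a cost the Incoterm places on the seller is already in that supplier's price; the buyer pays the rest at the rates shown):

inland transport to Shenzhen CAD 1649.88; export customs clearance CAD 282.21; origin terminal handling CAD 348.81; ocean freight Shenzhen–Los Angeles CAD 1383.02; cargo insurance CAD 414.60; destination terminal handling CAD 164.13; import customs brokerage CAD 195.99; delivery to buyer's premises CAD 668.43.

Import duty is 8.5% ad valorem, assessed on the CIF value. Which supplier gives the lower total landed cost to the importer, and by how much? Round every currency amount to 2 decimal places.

Supplier A is cheaper by CAD 2208.45

Supplier A (CFR):
CIF value = CFR price + insurance = 33120.35 + 414.60 = 33534.95
Import duty = 33534.95 × 8.5% = 2850.47
Buyer bears (A): 414.60 + 164.13 + 195.99 + 668.43 = 1443.15
Landed cost (A) = invoice 33120.35 + 1443.15 + duty 2850.47 = 37413.97
Supplier B (FCA):
CIF value = FCA price + origin terminal + freight + insurance = 33423.96 + 348.81 + 1383.02 + 414.60 = 35570.39
Import duty = 35570.39 × 8.5% = 3023.48
Buyer bears (B): 348.81 + 1383.02 + 414.60 + 164.13 + 195.99 + 668.43 = 3174.98
Landed cost (B) = invoice 33423.96 + 3174.98 + duty 3023.48 = 39622.42
Difference = |37413.97 − 39622.42| = 2208.45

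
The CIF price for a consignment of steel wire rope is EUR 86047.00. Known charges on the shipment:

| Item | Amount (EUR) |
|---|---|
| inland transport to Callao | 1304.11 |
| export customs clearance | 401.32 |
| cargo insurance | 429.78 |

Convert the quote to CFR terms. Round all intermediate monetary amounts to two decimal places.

CFR price: EUR 85617.22

Not relevant to the conversion: export clearance, inland to port — on the seller under both CIF and CFR; already in the CIF price and stays in the CFR price.
From CIF to CFR, the seller no longer bears: insurance.
CFR price = 86047.00 − 429.78 = 85617.22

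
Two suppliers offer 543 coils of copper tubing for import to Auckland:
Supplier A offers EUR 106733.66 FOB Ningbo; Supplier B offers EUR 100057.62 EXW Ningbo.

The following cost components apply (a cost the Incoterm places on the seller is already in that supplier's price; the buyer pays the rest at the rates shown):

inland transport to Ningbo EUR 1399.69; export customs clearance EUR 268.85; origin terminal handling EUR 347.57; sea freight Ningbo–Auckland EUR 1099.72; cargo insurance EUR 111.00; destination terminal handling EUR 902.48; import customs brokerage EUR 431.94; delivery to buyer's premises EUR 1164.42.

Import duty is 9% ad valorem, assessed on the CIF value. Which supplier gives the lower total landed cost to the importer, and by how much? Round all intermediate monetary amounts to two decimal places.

Supplier A (FOB):
CIF value = FOB price + freight + insurance = 106733.66 + 1099.72 + 111.00 = 107944.38
Import duty = 107944.38 × 9% = 9714.99
Buyer bears (A): 1099.72 + 111.00 + 902.48 + 431.94 + 1164.42 = 3709.56
Landed cost (A) = invoice 106733.66 + 3709.56 + duty 9714.99 = 120158.21
Supplier B (EXW):
CIF value = EXW price + inland to port + export clearance + origin terminal + freight + insurance = 100057.62 + 1399.69 + 268.85 + 347.57 + 1099.72 + 111.00 = 103284.45
Import duty = 103284.45 × 9% = 9295.60
Buyer bears (B): 1399.69 + 268.85 + 347.57 + 1099.72 + 111.00 + 902.48 + 431.94 + 1164.42 = 5725.67
Landed cost (B) = invoice 100057.62 + 5725.67 + duty 9295.60 = 115078.89
Difference = |120158.21 − 115078.89| = 5079.32

Supplier B is cheaper by EUR 5079.32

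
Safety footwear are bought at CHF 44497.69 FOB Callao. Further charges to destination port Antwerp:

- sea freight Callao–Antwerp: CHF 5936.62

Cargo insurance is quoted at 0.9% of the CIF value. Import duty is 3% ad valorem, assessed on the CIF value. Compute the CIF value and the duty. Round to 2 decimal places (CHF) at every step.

CIF value: CHF 50892.34; import duty: CHF 1526.77

Let C be the CIF value. C = FOB price + freight + 0.9% × C
C − 0.9% × C = 44497.69 + 5936.62
0.991 × C = 50434.31
C = 50434.31 / 0.991 = 50892.34
Insurance premium = 0.9% × 50892.34 = 458.03
Import duty = 50892.34 × 3% = 1526.77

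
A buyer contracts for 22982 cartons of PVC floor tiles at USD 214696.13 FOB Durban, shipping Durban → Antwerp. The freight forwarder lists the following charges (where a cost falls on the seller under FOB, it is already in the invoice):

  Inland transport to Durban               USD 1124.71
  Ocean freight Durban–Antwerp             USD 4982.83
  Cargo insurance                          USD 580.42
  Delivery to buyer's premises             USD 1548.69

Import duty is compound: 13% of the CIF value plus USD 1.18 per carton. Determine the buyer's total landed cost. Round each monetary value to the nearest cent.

FOB: the seller bears costs until goods are on board at the origin port; the buyer bears freight, insurance and all costs thereafter.
Already in the invoice (seller's account under FOB): inland to port — exclude.
CIF value = FOB price + freight + insurance = 214696.13 + 4982.83 + 580.42 = 220259.38
Ad valorem component: 220259.38 × 13% = 28633.72
Specific component: 22982 × 1.18 = 27118.76
Import duty = 28633.72 + 27118.76 = 55752.48
Buyer bears: freight 4982.83 + insurance 580.42 + delivery 1548.69 + duty 55752.48 = 62864.42
Landed cost = invoice 214696.13 + 62864.42 = 277560.55

Total landed cost: USD 277560.55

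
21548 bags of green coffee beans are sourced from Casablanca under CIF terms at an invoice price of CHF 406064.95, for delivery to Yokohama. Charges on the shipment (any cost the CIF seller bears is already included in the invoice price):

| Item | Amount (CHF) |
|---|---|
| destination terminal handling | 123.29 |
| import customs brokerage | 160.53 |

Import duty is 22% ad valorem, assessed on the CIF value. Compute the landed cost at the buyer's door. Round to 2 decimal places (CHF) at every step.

Total landed cost: CHF 495683.06

CIF: the seller pays costs through ocean freight and marine insurance to the destination port.
The CIF price already equals the CIF value: 406064.95
Import duty = 406064.95 × 22% = 89334.29
Buyer bears: destination terminal 123.29 + brokerage 160.53 + duty 89334.29 = 89618.11
Landed cost = invoice 406064.95 + 89618.11 = 495683.06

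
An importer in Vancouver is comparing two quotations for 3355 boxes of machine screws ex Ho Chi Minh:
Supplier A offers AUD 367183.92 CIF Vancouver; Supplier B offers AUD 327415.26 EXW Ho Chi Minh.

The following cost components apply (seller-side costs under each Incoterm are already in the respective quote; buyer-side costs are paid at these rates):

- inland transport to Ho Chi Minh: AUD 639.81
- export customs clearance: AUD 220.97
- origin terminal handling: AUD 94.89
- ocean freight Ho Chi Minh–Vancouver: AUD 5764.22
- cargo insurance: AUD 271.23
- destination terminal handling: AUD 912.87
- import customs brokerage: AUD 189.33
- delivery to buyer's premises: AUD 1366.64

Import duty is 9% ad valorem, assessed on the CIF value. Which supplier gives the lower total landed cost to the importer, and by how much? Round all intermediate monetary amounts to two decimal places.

Supplier A (CIF):
The CIF price already equals the CIF value: 367183.92
Import duty = 367183.92 × 9% = 33046.55
Buyer bears (A): 912.87 + 189.33 + 1366.64 = 2468.84
Landed cost (A) = invoice 367183.92 + 2468.84 + duty 33046.55 = 402699.31
Supplier B (EXW):
CIF value = EXW price + inland to port + export clearance + origin terminal + freight + insurance = 327415.26 + 639.81 + 220.97 + 94.89 + 5764.22 + 271.23 = 334406.38
Import duty = 334406.38 × 9% = 30096.57
Buyer bears (B): 639.81 + 220.97 + 94.89 + 5764.22 + 271.23 + 912.87 + 189.33 + 1366.64 = 9459.96
Landed cost (B) = invoice 327415.26 + 9459.96 + duty 30096.57 = 366971.79
Difference = |402699.31 − 366971.79| = 35727.52

Supplier B is cheaper by AUD 35727.52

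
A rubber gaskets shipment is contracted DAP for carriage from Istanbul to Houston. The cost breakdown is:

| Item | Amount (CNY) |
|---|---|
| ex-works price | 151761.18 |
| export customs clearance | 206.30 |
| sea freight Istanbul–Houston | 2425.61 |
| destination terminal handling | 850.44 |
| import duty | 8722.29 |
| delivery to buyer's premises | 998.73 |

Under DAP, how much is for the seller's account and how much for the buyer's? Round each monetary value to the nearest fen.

DAP: the seller bears all costs to the named destination except import duty and clearance.
Seller's account: goods 151761.18 + export clearance 206.30 + freight 2425.61 + destination terminal 850.44 + delivery 998.73 = 156242.26
Buyer's account: duty 8722.29 = 8722.29

Seller: CNY 156242.26; buyer: CNY 8722.29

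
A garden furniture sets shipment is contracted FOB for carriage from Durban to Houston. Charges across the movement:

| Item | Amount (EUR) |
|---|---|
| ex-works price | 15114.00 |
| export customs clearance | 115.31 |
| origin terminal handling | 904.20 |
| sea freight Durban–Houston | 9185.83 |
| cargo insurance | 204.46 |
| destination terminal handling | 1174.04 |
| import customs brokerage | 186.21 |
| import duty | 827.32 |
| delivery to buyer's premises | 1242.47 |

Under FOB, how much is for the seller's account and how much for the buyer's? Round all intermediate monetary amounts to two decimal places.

Seller: EUR 16133.51; buyer: EUR 12820.33

FOB: the seller bears costs until goods are on board at the origin port; the buyer bears freight, insurance and all costs thereafter.
Seller's account: goods 15114.00 + export clearance 115.31 + origin terminal 904.20 = 16133.51
Buyer's account: freight 9185.83 + insurance 204.46 + destination terminal 1174.04 + brokerage 186.21 + duty 827.32 + delivery 1242.47 = 12820.33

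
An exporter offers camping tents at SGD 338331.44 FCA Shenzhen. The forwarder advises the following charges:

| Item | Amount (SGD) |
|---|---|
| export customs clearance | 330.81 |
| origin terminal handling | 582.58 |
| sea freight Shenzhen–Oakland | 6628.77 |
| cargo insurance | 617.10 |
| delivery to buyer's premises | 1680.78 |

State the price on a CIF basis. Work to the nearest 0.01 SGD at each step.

CIF price: SGD 346159.89

Not relevant to the conversion: export clearance — on the seller under both FCA and CIF; already in the FCA price and stays in the CIF price. delivery — on the buyer under both terms; not part of either seller's price.
From FCA to CIF, the seller additionally bears: origin terminal, freight, insurance.
CIF price = 338331.44 + 582.58 + 6628.77 + 617.10 = 346159.89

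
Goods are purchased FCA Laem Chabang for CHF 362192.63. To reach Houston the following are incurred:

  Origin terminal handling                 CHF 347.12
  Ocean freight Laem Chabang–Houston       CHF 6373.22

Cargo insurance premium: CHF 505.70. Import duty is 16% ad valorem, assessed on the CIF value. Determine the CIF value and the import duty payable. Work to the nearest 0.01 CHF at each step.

CIF value: CHF 369418.67; import duty: CHF 59106.99

CIF = FCA price + pre-shipment costs + freight + insurance
CIF = 362192.63 + 347.12 + 6373.22 + 505.70 = 369418.67
Import duty = 369418.67 × 16% = 59106.99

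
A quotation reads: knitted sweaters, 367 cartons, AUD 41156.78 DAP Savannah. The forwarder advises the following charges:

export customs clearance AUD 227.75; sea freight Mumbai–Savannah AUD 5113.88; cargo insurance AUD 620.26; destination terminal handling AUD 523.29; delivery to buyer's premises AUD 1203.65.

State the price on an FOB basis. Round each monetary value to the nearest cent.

Not relevant to the conversion: export clearance — on the seller under both DAP and FOB; already in the DAP price and stays in the FOB price.
From DAP to FOB, the seller no longer bears: freight, insurance, destination terminal, delivery.
FOB price = 41156.78 − 5113.88 − 620.26 − 523.29 − 1203.65 = 33695.70

FOB price: AUD 33695.70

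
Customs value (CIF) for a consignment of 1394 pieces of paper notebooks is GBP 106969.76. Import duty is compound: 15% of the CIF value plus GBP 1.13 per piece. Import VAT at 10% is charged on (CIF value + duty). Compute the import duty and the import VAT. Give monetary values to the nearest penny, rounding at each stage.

Ad valorem component: 106969.76 × 15% = 16045.46
Specific component: 1394 × 1.13 = 1575.22
Import duty = 16045.46 + 1575.22 = 17620.68
VAT base = CIF + duty = 106969.76 + 17620.68 = 124590.44
Import VAT = 124590.44 × 10% = 12459.04

Import duty: GBP 17620.68; import VAT: GBP 12459.04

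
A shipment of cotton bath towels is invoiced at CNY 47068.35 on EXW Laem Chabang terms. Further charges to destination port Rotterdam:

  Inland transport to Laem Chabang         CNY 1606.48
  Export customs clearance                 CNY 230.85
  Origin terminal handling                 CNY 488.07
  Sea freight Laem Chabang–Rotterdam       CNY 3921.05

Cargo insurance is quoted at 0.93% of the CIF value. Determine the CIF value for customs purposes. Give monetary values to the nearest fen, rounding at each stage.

CIF value: CNY 53815.28

Let C be the CIF value. C = EXW price + pre-shipment costs + freight + 0.93% × C
C − 0.93% × C = 47068.35 + 1606.48 + 230.85 + 488.07 + 3921.05
0.9907 × C = 53314.80
C = 53314.80 / 0.9907 = 53815.28
Insurance premium = 0.93% × 53815.28 = 500.48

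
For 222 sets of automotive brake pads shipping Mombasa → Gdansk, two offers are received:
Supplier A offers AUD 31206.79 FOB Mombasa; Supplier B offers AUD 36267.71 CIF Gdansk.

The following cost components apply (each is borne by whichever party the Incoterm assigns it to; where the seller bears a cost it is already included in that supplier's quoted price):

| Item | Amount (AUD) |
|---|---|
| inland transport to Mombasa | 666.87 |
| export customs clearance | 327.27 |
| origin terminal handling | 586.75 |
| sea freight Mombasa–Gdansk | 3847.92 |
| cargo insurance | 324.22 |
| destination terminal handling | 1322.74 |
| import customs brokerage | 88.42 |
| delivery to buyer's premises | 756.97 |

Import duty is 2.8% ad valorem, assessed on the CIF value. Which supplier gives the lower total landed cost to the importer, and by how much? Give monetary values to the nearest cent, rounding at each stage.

Supplier A (FOB):
CIF value = FOB price + freight + insurance = 31206.79 + 3847.92 + 324.22 = 35378.93
Import duty = 35378.93 × 2.8% = 990.61
Buyer bears (A): 3847.92 + 324.22 + 1322.74 + 88.42 + 756.97 = 6340.27
Landed cost (A) = invoice 31206.79 + 6340.27 + duty 990.61 = 38537.67
Supplier B (CIF):
The CIF price already equals the CIF value: 36267.71
Import duty = 36267.71 × 2.8% = 1015.50
Buyer bears (B): 1322.74 + 88.42 + 756.97 = 2168.13
Landed cost (B) = invoice 36267.71 + 2168.13 + duty 1015.50 = 39451.34
Difference = |38537.67 − 39451.34| = 913.67

Supplier A is cheaper by AUD 913.67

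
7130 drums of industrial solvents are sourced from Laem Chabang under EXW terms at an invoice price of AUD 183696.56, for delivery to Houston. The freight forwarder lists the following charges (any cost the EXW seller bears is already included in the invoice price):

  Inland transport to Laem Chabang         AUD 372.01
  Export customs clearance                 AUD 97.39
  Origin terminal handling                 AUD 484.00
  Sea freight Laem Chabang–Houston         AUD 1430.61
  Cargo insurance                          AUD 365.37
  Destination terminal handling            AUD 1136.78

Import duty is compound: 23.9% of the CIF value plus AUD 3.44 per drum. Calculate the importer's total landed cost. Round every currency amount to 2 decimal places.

EXW: the seller makes goods available at their premises; the buyer bears all onward costs.
CIF value = EXW price + inland to port + export clearance + origin terminal + freight + insurance = 183696.56 + 372.01 + 97.39 + 484.00 + 1430.61 + 365.37 = 186445.94
Ad valorem component: 186445.94 × 23.9% = 44560.58
Specific component: 7130 × 3.44 = 24527.20
Import duty = 44560.58 + 24527.20 = 69087.78
Buyer bears: inland to port 372.01 + export clearance 97.39 + origin terminal 484.00 + freight 1430.61 + insurance 365.37 + destination terminal 1136.78 + duty 69087.78 = 72973.94
Landed cost = invoice 183696.56 + 72973.94 = 256670.50

Total landed cost: AUD 256670.50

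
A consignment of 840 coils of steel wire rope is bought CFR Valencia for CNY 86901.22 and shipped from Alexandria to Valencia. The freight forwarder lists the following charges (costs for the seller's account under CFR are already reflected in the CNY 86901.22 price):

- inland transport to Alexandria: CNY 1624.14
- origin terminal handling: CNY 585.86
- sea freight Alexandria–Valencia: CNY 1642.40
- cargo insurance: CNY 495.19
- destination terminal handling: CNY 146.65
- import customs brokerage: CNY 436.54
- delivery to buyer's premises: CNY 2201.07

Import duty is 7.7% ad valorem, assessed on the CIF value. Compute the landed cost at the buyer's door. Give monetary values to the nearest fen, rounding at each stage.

CFR: the seller pays costs through ocean freight to the destination port, but not insurance.
Already in the invoice (seller's account under CFR): inland to port, origin terminal, freight — exclude.
CIF value = CFR price + insurance = 86901.22 + 495.19 = 87396.41
Import duty = 87396.41 × 7.7% = 6729.52
Buyer bears: insurance 495.19 + destination terminal 146.65 + brokerage 436.54 + delivery 2201.07 + duty 6729.52 = 10008.97
Landed cost = invoice 86901.22 + 10008.97 = 96910.19

Total landed cost: CNY 96910.19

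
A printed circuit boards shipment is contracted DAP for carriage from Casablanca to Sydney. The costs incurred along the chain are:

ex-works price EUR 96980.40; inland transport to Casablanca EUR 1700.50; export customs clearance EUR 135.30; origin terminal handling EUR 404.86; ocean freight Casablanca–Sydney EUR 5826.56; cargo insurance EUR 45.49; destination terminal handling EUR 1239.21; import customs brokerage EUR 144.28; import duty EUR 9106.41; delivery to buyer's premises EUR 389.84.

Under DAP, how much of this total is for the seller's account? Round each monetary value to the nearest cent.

Seller's account: EUR 106722.16

DAP: the seller bears all costs to the named destination except import duty and clearance.
Seller's account: goods 96980.40 + inland to port 1700.50 + export clearance 135.30 + origin terminal 404.86 + freight 5826.56 + insurance 45.49 + destination terminal 1239.21 + delivery 389.84 = 106722.16
Buyer's account: brokerage 144.28 + duty 9106.41 = 9250.69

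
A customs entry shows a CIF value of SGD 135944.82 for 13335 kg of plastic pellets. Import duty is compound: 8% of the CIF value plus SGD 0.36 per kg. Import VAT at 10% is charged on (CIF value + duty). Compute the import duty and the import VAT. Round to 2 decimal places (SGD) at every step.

Import duty: SGD 15676.19; import VAT: SGD 15162.10

Ad valorem component: 135944.82 × 8% = 10875.59
Specific component: 13335 × 0.36 = 4800.60
Import duty = 10875.59 + 4800.60 = 15676.19
VAT base = CIF + duty = 135944.82 + 15676.19 = 151621.01
Import VAT = 151621.01 × 10% = 15162.10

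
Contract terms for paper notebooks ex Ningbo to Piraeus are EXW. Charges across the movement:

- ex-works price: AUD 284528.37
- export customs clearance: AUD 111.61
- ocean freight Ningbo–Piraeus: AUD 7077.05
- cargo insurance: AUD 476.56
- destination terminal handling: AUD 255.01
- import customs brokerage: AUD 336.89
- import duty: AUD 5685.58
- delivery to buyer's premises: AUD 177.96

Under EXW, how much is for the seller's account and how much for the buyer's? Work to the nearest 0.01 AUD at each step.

Seller: AUD 284528.37; buyer: AUD 14120.66

EXW: the seller makes goods available at their premises; the buyer bears all onward costs.
Seller's account: goods 284528.37 = 284528.37
Buyer's account: export clearance 111.61 + freight 7077.05 + insurance 476.56 + destination terminal 255.01 + brokerage 336.89 + duty 5685.58 + delivery 177.96 = 14120.66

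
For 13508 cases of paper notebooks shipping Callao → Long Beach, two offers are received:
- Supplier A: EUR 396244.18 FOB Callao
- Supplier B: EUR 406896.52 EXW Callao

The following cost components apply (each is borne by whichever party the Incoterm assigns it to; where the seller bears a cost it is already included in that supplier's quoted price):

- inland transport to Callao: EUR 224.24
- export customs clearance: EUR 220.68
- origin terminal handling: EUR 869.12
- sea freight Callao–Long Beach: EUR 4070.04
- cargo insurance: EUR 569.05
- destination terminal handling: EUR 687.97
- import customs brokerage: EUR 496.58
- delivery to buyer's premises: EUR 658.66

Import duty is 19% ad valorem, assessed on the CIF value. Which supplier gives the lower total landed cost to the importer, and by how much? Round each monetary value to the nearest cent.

Supplier A (FOB):
CIF value = FOB price + freight + insurance = 396244.18 + 4070.04 + 569.05 = 400883.27
Import duty = 400883.27 × 19% = 76167.82
Buyer bears (A): 4070.04 + 569.05 + 687.97 + 496.58 + 658.66 = 6482.30
Landed cost (A) = invoice 396244.18 + 6482.30 + duty 76167.82 = 478894.30
Supplier B (EXW):
CIF value = EXW price + inland to port + export clearance + origin terminal + freight + insurance = 406896.52 + 224.24 + 220.68 + 869.12 + 4070.04 + 569.05 = 412849.65
Import duty = 412849.65 × 19% = 78441.43
Buyer bears (B): 224.24 + 220.68 + 869.12 + 4070.04 + 569.05 + 687.97 + 496.58 + 658.66 = 7796.34
Landed cost (B) = invoice 406896.52 + 7796.34 + duty 78441.43 = 493134.29
Difference = |478894.30 − 493134.29| = 14239.99

Supplier A is cheaper by EUR 14239.99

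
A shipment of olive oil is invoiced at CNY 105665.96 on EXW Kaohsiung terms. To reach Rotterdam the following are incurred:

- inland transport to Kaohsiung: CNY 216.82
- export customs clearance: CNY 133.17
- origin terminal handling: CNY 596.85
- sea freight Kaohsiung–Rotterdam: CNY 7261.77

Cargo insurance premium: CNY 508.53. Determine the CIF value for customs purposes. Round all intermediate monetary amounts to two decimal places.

CIF = EXW price + pre-shipment costs + freight + insurance
CIF = 105665.96 + 216.82 + 133.17 + 596.85 + 7261.77 + 508.53 = 114383.10

CIF value: CNY 114383.10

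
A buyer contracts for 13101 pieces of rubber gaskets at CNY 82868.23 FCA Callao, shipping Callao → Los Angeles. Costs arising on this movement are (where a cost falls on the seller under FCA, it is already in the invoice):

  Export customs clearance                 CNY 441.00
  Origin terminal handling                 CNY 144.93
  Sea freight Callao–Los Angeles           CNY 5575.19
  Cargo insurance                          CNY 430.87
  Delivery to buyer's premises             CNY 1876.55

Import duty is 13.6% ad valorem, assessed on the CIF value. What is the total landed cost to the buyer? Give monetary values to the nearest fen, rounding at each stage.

FCA: the seller delivers export-cleared goods to the carrier; the buyer bears costs from that point.
Already in the invoice (seller's account under FCA): export clearance — exclude.
CIF value = FCA price + origin terminal + freight + insurance = 82868.23 + 144.93 + 5575.19 + 430.87 = 89019.22
Import duty = 89019.22 × 13.6% = 12106.61
Buyer bears: origin terminal 144.93 + freight 5575.19 + insurance 430.87 + delivery 1876.55 + duty 12106.61 = 20134.15
Landed cost = invoice 82868.23 + 20134.15 = 103002.38

Total landed cost: CNY 103002.38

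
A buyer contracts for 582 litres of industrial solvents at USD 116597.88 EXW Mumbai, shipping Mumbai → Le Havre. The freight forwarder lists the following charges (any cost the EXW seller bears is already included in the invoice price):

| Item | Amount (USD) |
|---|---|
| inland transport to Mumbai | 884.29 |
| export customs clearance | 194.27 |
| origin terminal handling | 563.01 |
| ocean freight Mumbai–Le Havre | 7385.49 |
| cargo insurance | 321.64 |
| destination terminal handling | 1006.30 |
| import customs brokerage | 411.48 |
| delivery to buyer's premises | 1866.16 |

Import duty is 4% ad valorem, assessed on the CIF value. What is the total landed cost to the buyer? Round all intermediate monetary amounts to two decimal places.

Total landed cost: USD 134268.38

EXW: the seller makes goods available at their premises; the buyer bears all onward costs.
CIF value = EXW price + inland to port + export clearance + origin terminal + freight + insurance = 116597.88 + 884.29 + 194.27 + 563.01 + 7385.49 + 321.64 = 125946.58
Import duty = 125946.58 × 4% = 5037.86
Buyer bears: inland to port 884.29 + export clearance 194.27 + origin terminal 563.01 + freight 7385.49 + insurance 321.64 + destination terminal 1006.30 + brokerage 411.48 + delivery 1866.16 + duty 5037.86 = 17670.50
Landed cost = invoice 116597.88 + 17670.50 = 134268.38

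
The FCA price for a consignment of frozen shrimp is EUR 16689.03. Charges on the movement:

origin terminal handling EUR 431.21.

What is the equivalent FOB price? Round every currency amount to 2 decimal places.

From FCA to FOB, the seller additionally bears: origin terminal.
FOB price = 16689.03 + 431.21 = 17120.24

FOB price: EUR 17120.24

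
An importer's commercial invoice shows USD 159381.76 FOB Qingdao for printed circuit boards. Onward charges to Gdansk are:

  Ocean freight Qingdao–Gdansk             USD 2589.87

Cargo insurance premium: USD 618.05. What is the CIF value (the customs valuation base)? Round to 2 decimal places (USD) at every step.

CIF value: USD 162589.68

CIF = FOB price + freight + insurance
CIF = 159381.76 + 2589.87 + 618.05 = 162589.68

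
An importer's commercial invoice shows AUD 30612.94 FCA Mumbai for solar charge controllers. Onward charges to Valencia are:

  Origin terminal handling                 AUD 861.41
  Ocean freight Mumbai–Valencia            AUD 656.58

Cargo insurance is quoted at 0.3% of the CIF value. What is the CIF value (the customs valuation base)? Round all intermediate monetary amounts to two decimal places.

CIF value: AUD 32227.61

Let C be the CIF value. C = FCA price + pre-shipment costs + freight + 0.3% × C
C − 0.3% × C = 30612.94 + 861.41 + 656.58
0.997 × C = 32130.93
C = 32130.93 / 0.997 = 32227.61
Insurance premium = 0.3% × 32227.61 = 96.68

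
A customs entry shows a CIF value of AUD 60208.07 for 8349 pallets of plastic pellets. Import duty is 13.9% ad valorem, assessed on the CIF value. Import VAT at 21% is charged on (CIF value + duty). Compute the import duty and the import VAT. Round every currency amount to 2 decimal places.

Import duty: AUD 8368.92; import VAT: AUD 14401.17

Import duty = 60208.07 × 13.9% = 8368.92
VAT base = CIF + duty = 60208.07 + 8368.92 = 68576.99
Import VAT = 68576.99 × 21% = 14401.17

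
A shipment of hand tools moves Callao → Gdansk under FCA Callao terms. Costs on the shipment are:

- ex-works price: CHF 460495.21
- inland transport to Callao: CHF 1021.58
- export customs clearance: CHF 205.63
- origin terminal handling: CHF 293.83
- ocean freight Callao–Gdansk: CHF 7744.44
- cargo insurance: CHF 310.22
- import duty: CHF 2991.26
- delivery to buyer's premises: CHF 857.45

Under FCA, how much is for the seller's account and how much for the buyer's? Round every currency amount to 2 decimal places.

Seller: CHF 461722.42; buyer: CHF 12197.20

FCA: the seller delivers export-cleared goods to the carrier; the buyer bears costs from that point.
Seller's account: goods 460495.21 + inland to port 1021.58 + export clearance 205.63 = 461722.42
Buyer's account: origin terminal 293.83 + freight 7744.44 + insurance 310.22 + duty 2991.26 + delivery 857.45 = 12197.20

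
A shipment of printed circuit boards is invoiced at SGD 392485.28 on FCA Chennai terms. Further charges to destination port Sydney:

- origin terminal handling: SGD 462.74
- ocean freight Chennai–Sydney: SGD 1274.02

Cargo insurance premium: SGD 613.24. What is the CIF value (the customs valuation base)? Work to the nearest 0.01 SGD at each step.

CIF = FCA price + pre-shipment costs + freight + insurance
CIF = 392485.28 + 462.74 + 1274.02 + 613.24 = 394835.28

CIF value: SGD 394835.28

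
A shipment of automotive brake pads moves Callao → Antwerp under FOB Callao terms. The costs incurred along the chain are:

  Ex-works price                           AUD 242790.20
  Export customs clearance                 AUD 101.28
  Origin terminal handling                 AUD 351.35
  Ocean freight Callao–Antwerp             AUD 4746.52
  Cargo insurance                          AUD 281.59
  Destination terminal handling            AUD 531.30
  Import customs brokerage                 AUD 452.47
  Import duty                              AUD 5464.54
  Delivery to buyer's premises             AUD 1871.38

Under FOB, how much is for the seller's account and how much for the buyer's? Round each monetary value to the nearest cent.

Seller: AUD 243242.83; buyer: AUD 13347.80

FOB: the seller bears costs until goods are on board at the origin port; the buyer bears freight, insurance and all costs thereafter.
Seller's account: goods 242790.20 + export clearance 101.28 + origin terminal 351.35 = 243242.83
Buyer's account: freight 4746.52 + insurance 281.59 + destination terminal 531.30 + brokerage 452.47 + duty 5464.54 + delivery 1871.38 = 13347.80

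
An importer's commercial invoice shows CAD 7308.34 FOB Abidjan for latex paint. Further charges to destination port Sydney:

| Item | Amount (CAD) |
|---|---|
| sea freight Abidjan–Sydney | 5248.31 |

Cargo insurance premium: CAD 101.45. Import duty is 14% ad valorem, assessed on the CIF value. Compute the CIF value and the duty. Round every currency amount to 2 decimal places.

CIF value: CAD 12658.10; import duty: CAD 1772.13

CIF = FOB price + freight + insurance
CIF = 7308.34 + 5248.31 + 101.45 = 12658.10
Import duty = 12658.10 × 14% = 1772.13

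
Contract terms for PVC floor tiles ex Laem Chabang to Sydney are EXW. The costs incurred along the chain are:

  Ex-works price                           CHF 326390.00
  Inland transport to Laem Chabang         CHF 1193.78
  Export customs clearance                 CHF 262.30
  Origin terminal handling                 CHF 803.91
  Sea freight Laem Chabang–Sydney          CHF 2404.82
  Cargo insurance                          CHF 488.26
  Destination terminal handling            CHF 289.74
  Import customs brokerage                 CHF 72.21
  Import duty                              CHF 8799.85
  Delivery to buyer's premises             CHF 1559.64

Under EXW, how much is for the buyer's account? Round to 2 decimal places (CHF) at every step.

EXW: the seller makes goods available at their premises; the buyer bears all onward costs.
Seller's account: goods 326390.00 = 326390.00
Buyer's account: inland to port 1193.78 + export clearance 262.30 + origin terminal 803.91 + freight 2404.82 + insurance 488.26 + destination terminal 289.74 + brokerage 72.21 + duty 8799.85 + delivery 1559.64 = 15874.51

Buyer's account: CHF 15874.51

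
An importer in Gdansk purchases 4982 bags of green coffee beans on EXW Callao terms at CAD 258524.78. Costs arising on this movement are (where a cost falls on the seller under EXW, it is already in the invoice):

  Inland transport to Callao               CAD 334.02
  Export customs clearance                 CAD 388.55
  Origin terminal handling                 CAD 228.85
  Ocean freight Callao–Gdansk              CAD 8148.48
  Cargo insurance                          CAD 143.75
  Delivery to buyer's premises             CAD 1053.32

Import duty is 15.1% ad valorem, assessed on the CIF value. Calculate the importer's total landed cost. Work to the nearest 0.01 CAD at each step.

EXW: the seller makes goods available at their premises; the buyer bears all onward costs.
CIF value = EXW price + inland to port + export clearance + origin terminal + freight + insurance = 258524.78 + 334.02 + 388.55 + 228.85 + 8148.48 + 143.75 = 267768.43
Import duty = 267768.43 × 15.1% = 40433.03
Buyer bears: inland to port 334.02 + export clearance 388.55 + origin terminal 228.85 + freight 8148.48 + insurance 143.75 + delivery 1053.32 + duty 40433.03 = 50730.00
Landed cost = invoice 258524.78 + 50730.00 = 309254.78

Total landed cost: CAD 309254.78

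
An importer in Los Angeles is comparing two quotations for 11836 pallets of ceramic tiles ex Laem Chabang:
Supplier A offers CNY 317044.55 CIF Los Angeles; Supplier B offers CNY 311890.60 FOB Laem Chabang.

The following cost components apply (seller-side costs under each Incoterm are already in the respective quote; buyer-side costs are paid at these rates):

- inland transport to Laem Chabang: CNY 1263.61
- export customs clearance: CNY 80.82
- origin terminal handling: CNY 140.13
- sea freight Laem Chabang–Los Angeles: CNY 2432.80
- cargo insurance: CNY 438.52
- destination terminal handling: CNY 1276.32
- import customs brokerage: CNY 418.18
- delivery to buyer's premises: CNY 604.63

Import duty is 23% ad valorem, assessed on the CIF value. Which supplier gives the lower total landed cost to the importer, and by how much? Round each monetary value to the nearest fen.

Supplier B is cheaper by CNY 2807.64

Supplier A (CIF):
The CIF price already equals the CIF value: 317044.55
Import duty = 317044.55 × 23% = 72920.25
Buyer bears (A): 1276.32 + 418.18 + 604.63 = 2299.13
Landed cost (A) = invoice 317044.55 + 2299.13 + duty 72920.25 = 392263.93
Supplier B (FOB):
CIF value = FOB price + freight + insurance = 311890.60 + 2432.80 + 438.52 = 314761.92
Import duty = 314761.92 × 23% = 72395.24
Buyer bears (B): 2432.80 + 438.52 + 1276.32 + 418.18 + 604.63 = 5170.45
Landed cost (B) = invoice 311890.60 + 5170.45 + duty 72395.24 = 389456.29
Difference = |392263.93 − 389456.29| = 2807.64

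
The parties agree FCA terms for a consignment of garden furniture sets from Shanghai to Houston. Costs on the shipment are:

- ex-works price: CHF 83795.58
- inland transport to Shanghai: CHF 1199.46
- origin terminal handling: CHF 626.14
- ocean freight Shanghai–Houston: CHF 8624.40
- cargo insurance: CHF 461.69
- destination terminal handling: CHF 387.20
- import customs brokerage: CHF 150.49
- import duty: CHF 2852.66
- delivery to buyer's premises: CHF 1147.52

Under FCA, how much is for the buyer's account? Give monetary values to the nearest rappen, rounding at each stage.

Buyer's account: CHF 14250.10

FCA: the seller delivers export-cleared goods to the carrier; the buyer bears costs from that point.
Seller's account: goods 83795.58 + inland to port 1199.46 = 84995.04
Buyer's account: origin terminal 626.14 + freight 8624.40 + insurance 461.69 + destination terminal 387.20 + brokerage 150.49 + duty 2852.66 + delivery 1147.52 = 14250.10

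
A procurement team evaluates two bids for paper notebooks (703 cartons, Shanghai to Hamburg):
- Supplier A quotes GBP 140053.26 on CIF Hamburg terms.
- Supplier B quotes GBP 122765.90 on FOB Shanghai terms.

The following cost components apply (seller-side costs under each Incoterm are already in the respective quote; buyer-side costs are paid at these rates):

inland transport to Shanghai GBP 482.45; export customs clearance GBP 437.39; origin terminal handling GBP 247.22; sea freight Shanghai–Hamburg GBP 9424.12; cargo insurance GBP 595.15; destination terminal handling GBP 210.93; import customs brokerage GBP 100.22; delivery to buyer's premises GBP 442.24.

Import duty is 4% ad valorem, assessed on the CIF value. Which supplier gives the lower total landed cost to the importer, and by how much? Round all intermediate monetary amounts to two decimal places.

Supplier A (CIF):
The CIF price already equals the CIF value: 140053.26
Import duty = 140053.26 × 4% = 5602.13
Buyer bears (A): 210.93 + 100.22 + 442.24 = 753.39
Landed cost (A) = invoice 140053.26 + 753.39 + duty 5602.13 = 146408.78
Supplier B (FOB):
CIF value = FOB price + freight + insurance = 122765.90 + 9424.12 + 595.15 = 132785.17
Import duty = 132785.17 × 4% = 5311.41
Buyer bears (B): 9424.12 + 595.15 + 210.93 + 100.22 + 442.24 = 10772.66
Landed cost (B) = invoice 122765.90 + 10772.66 + duty 5311.41 = 138849.97
Difference = |146408.78 − 138849.97| = 7558.81

Supplier B is cheaper by GBP 7558.81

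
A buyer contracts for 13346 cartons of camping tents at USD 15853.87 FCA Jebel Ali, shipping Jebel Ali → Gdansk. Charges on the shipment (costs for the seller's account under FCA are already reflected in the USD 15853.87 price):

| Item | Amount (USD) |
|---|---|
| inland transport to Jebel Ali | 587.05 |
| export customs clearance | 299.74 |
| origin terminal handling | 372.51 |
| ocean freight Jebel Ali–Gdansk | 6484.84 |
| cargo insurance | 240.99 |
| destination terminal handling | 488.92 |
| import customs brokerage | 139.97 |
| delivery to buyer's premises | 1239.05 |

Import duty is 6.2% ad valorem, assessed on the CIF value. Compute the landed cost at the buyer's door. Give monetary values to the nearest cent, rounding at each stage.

FCA: the seller delivers export-cleared goods to the carrier; the buyer bears costs from that point.
Already in the invoice (seller's account under FCA): inland to port, export clearance — exclude.
CIF value = FCA price + origin terminal + freight + insurance = 15853.87 + 372.51 + 6484.84 + 240.99 = 22952.21
Import duty = 22952.21 × 6.2% = 1423.04
Buyer bears: origin terminal 372.51 + freight 6484.84 + insurance 240.99 + destination terminal 488.92 + brokerage 139.97 + delivery 1239.05 + duty 1423.04 = 10389.32
Landed cost = invoice 15853.87 + 10389.32 = 26243.19

Total landed cost: USD 26243.19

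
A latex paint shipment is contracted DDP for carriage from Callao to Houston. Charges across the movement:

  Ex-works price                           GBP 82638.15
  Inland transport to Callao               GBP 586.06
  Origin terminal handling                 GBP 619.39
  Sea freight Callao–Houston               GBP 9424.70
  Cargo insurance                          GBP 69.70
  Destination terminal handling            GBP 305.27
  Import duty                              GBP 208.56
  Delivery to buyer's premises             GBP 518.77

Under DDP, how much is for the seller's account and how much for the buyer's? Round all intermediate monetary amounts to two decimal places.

DDP: the seller bears all costs including import duty.
Seller's account: goods 82638.15 + inland to port 586.06 + origin terminal 619.39 + freight 9424.70 + insurance 69.70 + destination terminal 305.27 + duty 208.56 + delivery 518.77 = 94370.60
Buyer's account: 0.00

Seller: GBP 94370.60; buyer: GBP 0.00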